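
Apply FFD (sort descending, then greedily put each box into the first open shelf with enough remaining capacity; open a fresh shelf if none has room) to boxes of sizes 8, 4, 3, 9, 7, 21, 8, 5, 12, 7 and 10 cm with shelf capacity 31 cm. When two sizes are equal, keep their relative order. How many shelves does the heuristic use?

Sorted descending: 21, 12, 10, 9, 8, 8, 7, 7, 5, 4, 3.
  21 → shelf 1 (new)  [load 21/31]
  12 → shelf 2 (new)  [load 12/31]
  10 → shelf 1  [load 31/31]
  9 → shelf 2  [load 21/31]
  8 → shelf 2  [load 29/31]
  8 → shelf 3 (new)  [load 8/31]
  7 → shelf 3  [load 15/31]
  7 → shelf 3  [load 22/31]
  5 → shelf 3  [load 27/31]
  4 → shelf 3  [load 31/31]
  3 → shelf 4 (new)  [load 3/31]
4 shelves opened.

4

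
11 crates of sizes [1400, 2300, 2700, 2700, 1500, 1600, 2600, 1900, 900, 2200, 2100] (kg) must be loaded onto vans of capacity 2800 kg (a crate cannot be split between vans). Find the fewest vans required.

Total = 2700 + 2700 + 2600 + 2300 + 2200 + 2100 + 1900 + 1600 + 1500 + 1400 + 900 = 21900 kg.
Lower bound: ⌈21900/2800⌉ = 8 vans.
Also, 9 crates each exceed 1400 kg, and no two of those can share a van, so at least 9 vans are needed.
A packing using 10 vans:
  van 1: 2700 = 2700
  van 2: 2700 = 2700
  van 3: 2600 = 2600
  van 4: 2300 = 2300
  van 5: 2200 = 2200
  van 6: 2100 = 2100
  van 7: 1900 + 900 = 2800
  van 8: 1600 = 1600
  van 9: 1500 = 1500
  van 10: 1400 = 1400
No arrangement into 9 vans stays within capacity, so 10 is optimal.

10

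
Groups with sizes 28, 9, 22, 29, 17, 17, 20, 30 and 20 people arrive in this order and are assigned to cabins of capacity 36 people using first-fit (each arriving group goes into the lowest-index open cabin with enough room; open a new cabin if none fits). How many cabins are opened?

7

  28 → cabin 1 (new)  [load 28/36]
  9 → cabin 2 (new)  [load 9/36]
  22 → cabin 2  [load 31/36]
  29 → cabin 3 (new)  [load 29/36]
  17 → cabin 4 (new)  [load 17/36]
  17 → cabin 4  [load 34/36]
  20 → cabin 5 (new)  [load 20/36]
  30 → cabin 6 (new)  [load 30/36]
  20 → cabin 7 (new)  [load 20/36]
7 cabins opened.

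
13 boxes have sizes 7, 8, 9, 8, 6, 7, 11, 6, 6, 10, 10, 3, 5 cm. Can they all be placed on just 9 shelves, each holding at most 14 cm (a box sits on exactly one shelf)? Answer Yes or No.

A valid assignment using 8 shelves:
  shelf 1: 11 + 3 = 14
  shelf 2: 10 = 10
  shelf 3: 10 = 10
  shelf 4: 9 + 5 = 14
  shelf 5: 8 + 6 = 14
  shelf 6: 8 + 6 = 14
  shelf 7: 7 + 7 = 14
  shelf 8: 6 = 6
That uses only 8 ≤ 9, so 9 shelves are enough.

Yes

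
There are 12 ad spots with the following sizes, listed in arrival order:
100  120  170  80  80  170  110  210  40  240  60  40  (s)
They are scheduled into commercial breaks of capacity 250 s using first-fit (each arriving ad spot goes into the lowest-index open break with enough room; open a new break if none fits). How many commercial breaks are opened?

  100 → break 1 (new)  [load 100/250]
  120 → break 1  [load 220/250]
  170 → break 2 (new)  [load 170/250]
  80 → break 2  [load 250/250]
  80 → break 3 (new)  [load 80/250]
  170 → break 3  [load 250/250]
  110 → break 4 (new)  [load 110/250]
  210 → break 5 (new)  [load 210/250]
  40 → break 4  [load 150/250]
  240 → break 6 (new)  [load 240/250]
  60 → break 4  [load 210/250]
  40 → break 4  [load 250/250]
6 commercial breaks opened.

6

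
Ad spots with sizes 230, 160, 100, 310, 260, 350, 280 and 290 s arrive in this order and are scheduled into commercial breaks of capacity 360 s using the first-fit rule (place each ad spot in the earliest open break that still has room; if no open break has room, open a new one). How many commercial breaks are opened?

7

  230 → break 1 (new)  [load 230/360]
  160 → break 2 (new)  [load 160/360]
  100 → break 1  [load 330/360]
  310 → break 3 (new)  [load 310/360]
  260 → break 4 (new)  [load 260/360]
  350 → break 5 (new)  [load 350/360]
  280 → break 6 (new)  [load 280/360]
  290 → break 7 (new)  [load 290/360]
7 commercial breaks opened.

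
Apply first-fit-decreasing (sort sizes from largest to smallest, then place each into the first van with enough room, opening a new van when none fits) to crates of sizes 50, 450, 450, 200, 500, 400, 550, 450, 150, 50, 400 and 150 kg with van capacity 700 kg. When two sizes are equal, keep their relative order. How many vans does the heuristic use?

7

Sorted descending: 550, 500, 450, 450, 450, 400, 400, 200, 150, 150, 50, 50.
  550 → van 1 (new)  [load 550/700]
  500 → van 2 (new)  [load 500/700]
  450 → van 3 (new)  [load 450/700]
  450 → van 4 (new)  [load 450/700]
  450 → van 5 (new)  [load 450/700]
  400 → van 6 (new)  [load 400/700]
  400 → van 7 (new)  [load 400/700]
  200 → van 2  [load 700/700]
  150 → van 1  [load 700/700]
  150 → van 3  [load 600/700]
  50 → van 3  [load 650/700]
  50 → van 3  [load 700/700]
7 vans opened.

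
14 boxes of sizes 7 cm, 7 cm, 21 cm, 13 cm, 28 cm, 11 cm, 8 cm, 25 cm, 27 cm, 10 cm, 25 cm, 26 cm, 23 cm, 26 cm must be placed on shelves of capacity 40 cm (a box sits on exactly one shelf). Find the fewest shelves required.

8

Total = 28 + 27 + 26 + 26 + 25 + 25 + 23 + 21 + 13 + 11 + 10 + 8 + 7 + 7 = 257 cm.
Lower bound: ⌈257/40⌉ = 7 shelves.
Also, 8 boxes each exceed 20 cm, and no two of those can share a shelf, so at least 8 shelves are needed.
A packing using 8 shelves:
  shelf 1: 28 + 11 = 39
  shelf 2: 27 + 13 = 40
  shelf 3: 26 + 10 = 36
  shelf 4: 26 + 8 = 34
  shelf 5: 25 + 7 + 7 = 39
  shelf 6: 25 = 25
  shelf 7: 23 = 23
  shelf 8: 21 = 21
This matches the lower bound, so 8 is optimal.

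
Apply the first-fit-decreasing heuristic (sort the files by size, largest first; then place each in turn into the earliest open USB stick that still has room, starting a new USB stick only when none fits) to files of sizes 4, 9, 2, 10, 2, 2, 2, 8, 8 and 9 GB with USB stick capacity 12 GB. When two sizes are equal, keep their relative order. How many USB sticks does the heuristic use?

5

Sorted descending: 10, 9, 9, 8, 8, 4, 2, 2, 2, 2.
  10 → USB stick 1 (new)  [load 10/12]
  9 → USB stick 2 (new)  [load 9/12]
  9 → USB stick 3 (new)  [load 9/12]
  8 → USB stick 4 (new)  [load 8/12]
  8 → USB stick 5 (new)  [load 8/12]
  4 → USB stick 4  [load 12/12]
  2 → USB stick 1  [load 12/12]
  2 → USB stick 2  [load 11/12]
  2 → USB stick 3  [load 11/12]
  2 → USB stick 5  [load 10/12]
5 USB sticks opened.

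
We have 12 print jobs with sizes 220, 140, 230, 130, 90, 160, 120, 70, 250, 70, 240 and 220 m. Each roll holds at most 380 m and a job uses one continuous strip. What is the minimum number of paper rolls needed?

6

Total = 250 + 240 + 230 + 220 + 220 + 160 + 140 + 130 + 120 + 90 + 70 + 70 = 1940 m.
Lower bound: ⌈1940/380⌉ = 6 paper rolls.
A packing using 6 paper rolls:
  roll 1: 250 + 130 = 380
  roll 2: 240 + 140 = 380
  roll 3: 230 + 120 = 350
  roll 4: 220 + 160 = 380
  roll 5: 220 + 90 + 70 = 380
  roll 6: 70 = 70
This matches the lower bound, so 6 is optimal.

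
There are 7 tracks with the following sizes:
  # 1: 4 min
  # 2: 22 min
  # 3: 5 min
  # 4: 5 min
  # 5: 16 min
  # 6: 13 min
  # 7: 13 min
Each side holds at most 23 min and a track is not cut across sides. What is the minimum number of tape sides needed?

4

Total = 22 + 16 + 13 + 13 + 5 + 5 + 4 = 78 min.
Lower bound: ⌈78/23⌉ = 4 tape sides.
A packing using 4 tape sides:
  side 1: 22 = 22
  side 2: 16 + 5 = 21
  side 3: 13 + 5 + 4 = 22
  side 4: 13 = 13
This matches the lower bound, so 4 is optimal.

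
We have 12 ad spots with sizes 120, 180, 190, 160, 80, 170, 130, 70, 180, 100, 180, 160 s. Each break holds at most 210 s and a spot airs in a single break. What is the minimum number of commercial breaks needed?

Total = 190 + 180 + 180 + 180 + 170 + 160 + 160 + 130 + 120 + 100 + 80 + 70 = 1720 s.
Lower bound: ⌈1720/210⌉ = 9 commercial breaks.
A packing using 10 commercial breaks:
  break 1: 190 = 190
  break 2: 180 = 180
  break 3: 180 = 180
  break 4: 180 = 180
  break 5: 170 = 170
  break 6: 160 = 160
  break 7: 160 = 160
  break 8: 130 + 80 = 210
  break 9: 120 + 70 = 190
  break 10: 100 = 100
No arrangement into 9 commercial breaks stays within capacity, so 10 is optimal.

10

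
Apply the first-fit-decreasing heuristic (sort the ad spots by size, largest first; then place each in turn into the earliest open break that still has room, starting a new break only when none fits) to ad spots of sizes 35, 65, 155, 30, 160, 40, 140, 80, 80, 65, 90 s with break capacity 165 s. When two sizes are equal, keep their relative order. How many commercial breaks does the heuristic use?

Sorted descending: 160, 155, 140, 90, 80, 80, 65, 65, 40, 35, 30.
  160 → break 1 (new)  [load 160/165]
  155 → break 2 (new)  [load 155/165]
  140 → break 3 (new)  [load 140/165]
  90 → break 4 (new)  [load 90/165]
  80 → break 5 (new)  [load 80/165]
  80 → break 5  [load 160/165]
  65 → break 4  [load 155/165]
  65 → break 6 (new)  [load 65/165]
  40 → break 6  [load 105/165]
  35 → break 6  [load 140/165]
  30 → break 7 (new)  [load 30/165]
7 commercial breaks opened.

7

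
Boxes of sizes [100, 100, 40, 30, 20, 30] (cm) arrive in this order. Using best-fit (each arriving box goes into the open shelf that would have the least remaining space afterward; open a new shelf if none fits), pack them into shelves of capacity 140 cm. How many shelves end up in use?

3

  100 → shelf 1 (new)  [load 100/140]
  100 → shelf 2 (new)  [load 100/140]
  40 → shelf 1  [load 140/140]
  30 → shelf 2  [load 130/140]
  20 → shelf 3 (new)  [load 20/140]
  30 → shelf 3  [load 50/140]
3 shelves opened.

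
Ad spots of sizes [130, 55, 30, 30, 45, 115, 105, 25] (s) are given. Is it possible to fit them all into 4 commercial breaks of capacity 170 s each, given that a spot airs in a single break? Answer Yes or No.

A valid assignment using 4 commercial breaks:
  break 1: 130 + 30 = 160
  break 2: 115 + 55 = 170
  break 3: 105 + 45 = 150
  break 4: 30 + 25 = 55
Every load is within 170 s, so 4 commercial breaks suffice.

Yes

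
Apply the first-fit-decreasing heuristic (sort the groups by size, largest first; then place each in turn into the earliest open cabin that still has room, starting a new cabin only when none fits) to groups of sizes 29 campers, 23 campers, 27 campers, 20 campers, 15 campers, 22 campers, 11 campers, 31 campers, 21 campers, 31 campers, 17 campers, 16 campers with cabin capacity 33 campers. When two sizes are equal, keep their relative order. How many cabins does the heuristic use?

Sorted descending: 31, 31, 29, 27, 23, 22, 21, 20, 17, 16, 15, 11.
  31 → cabin 1 (new)  [load 31/33]
  31 → cabin 2 (new)  [load 31/33]
  29 → cabin 3 (new)  [load 29/33]
  27 → cabin 4 (new)  [load 27/33]
  23 → cabin 5 (new)  [load 23/33]
  22 → cabin 6 (new)  [load 22/33]
  21 → cabin 7 (new)  [load 21/33]
  20 → cabin 8 (new)  [load 20/33]
  17 → cabin 9 (new)  [load 17/33]
  16 → cabin 9  [load 33/33]
  15 → cabin 10 (new)  [load 15/33]
  11 → cabin 6  [load 33/33]
10 cabins opened.

10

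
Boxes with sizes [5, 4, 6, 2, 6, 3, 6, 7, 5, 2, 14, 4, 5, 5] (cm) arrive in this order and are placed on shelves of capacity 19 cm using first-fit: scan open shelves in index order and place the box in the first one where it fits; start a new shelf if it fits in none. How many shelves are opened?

  5 → shelf 1 (new)  [load 5/19]
  4 → shelf 1  [load 9/19]
  6 → shelf 1  [load 15/19]
  2 → shelf 1  [load 17/19]
  6 → shelf 2 (new)  [load 6/19]
  3 → shelf 2  [load 9/19]
  6 → shelf 2  [load 15/19]
  7 → shelf 3 (new)  [load 7/19]
  5 → shelf 3  [load 12/19]
  2 → shelf 1  [load 19/19]
  14 → shelf 4 (new)  [load 14/19]
  4 → shelf 2  [load 19/19]
  5 → shelf 3  [load 17/19]
  5 → shelf 4  [load 19/19]
4 shelves opened.

4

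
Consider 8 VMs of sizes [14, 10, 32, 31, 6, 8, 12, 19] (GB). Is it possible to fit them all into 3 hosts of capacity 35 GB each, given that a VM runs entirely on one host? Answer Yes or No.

Total = 132 GB; ⌈132/35⌉ = 4.
At least 4 hosts are required, but only 3 are allowed.

No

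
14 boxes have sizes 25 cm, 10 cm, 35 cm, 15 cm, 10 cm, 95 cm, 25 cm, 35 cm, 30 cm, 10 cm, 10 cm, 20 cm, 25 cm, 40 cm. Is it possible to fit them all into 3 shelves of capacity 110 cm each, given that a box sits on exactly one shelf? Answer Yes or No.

Total = 385 cm; ⌈385/110⌉ = 4.
At least 4 shelves are required, but only 3 are allowed.

No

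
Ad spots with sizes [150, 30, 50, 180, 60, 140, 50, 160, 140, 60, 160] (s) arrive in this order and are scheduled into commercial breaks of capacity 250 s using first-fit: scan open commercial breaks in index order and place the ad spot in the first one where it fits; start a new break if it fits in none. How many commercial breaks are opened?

  150 → break 1 (new)  [load 150/250]
  30 → break 1  [load 180/250]
  50 → break 1  [load 230/250]
  180 → break 2 (new)  [load 180/250]
  60 → break 2  [load 240/250]
  140 → break 3 (new)  [load 140/250]
  50 → break 3  [load 190/250]
  160 → break 4 (new)  [load 160/250]
  140 → break 5 (new)  [load 140/250]
  60 → break 3  [load 250/250]
  160 → break 6 (new)  [load 160/250]
6 commercial breaks opened.

6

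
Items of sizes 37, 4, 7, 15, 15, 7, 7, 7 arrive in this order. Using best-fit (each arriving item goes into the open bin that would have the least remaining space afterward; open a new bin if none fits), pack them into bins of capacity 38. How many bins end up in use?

3

  37 → bin 1 (new)  [load 37/38]
  4 → bin 2 (new)  [load 4/38]
  7 → bin 2  [load 11/38]
  15 → bin 2  [load 26/38]
  15 → bin 3 (new)  [load 15/38]
  7 → bin 2  [load 33/38]
  7 → bin 3  [load 22/38]
  7 → bin 3  [load 29/38]
3 bins opened.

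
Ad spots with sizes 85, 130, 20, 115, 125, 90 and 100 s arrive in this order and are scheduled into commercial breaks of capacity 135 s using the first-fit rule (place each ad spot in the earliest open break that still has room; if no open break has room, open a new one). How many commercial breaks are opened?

  85 → break 1 (new)  [load 85/135]
  130 → break 2 (new)  [load 130/135]
  20 → break 1  [load 105/135]
  115 → break 3 (new)  [load 115/135]
  125 → break 4 (new)  [load 125/135]
  90 → break 5 (new)  [load 90/135]
  100 → break 6 (new)  [load 100/135]
6 commercial breaks opened.

6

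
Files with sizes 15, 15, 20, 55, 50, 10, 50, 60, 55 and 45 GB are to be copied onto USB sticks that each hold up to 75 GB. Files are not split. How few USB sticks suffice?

6

Total = 60 + 55 + 55 + 50 + 50 + 45 + 20 + 15 + 15 + 10 = 375 GB.
Lower bound: ⌈375/75⌉ = 5 USB sticks.
Also, 6 files each exceed 75/2 GB, and no two of those can share a USB stick, so at least 6 USB sticks are needed.
A packing using 6 USB sticks:
  USB stick 1: 60 + 15 = 75
  USB stick 2: 55 + 20 = 75
  USB stick 3: 55 + 15 = 70
  USB stick 4: 50 + 10 = 60
  USB stick 5: 50 = 50
  USB stick 6: 45 = 45
This matches the lower bound, so 6 is optimal.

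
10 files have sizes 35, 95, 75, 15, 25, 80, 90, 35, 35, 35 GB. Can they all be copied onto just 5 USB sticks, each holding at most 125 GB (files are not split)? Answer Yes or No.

A valid assignment using 5 USB sticks:
  USB stick 1: 95 + 25 = 120
  USB stick 2: 90 + 35 = 125
  USB stick 3: 80 + 35 = 115
  USB stick 4: 75 + 35 + 15 = 125
  USB stick 5: 35 = 35
Every load is within 125 GB, so 5 USB sticks suffice.

Yes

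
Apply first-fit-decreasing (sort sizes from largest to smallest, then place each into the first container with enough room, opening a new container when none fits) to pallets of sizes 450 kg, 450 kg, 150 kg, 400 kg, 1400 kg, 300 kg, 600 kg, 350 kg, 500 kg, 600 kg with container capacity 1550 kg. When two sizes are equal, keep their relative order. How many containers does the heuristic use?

4

Sorted descending: 1400, 600, 600, 500, 450, 450, 400, 350, 300, 150.
  1400 → container 1 (new)  [load 1400/1550]
  600 → container 2 (new)  [load 600/1550]
  600 → container 2  [load 1200/1550]
  500 → container 3 (new)  [load 500/1550]
  450 → container 3  [load 950/1550]
  450 → container 3  [load 1400/1550]
  400 → container 4 (new)  [load 400/1550]
  350 → container 2  [load 1550/1550]
  300 → container 4  [load 700/1550]
  150 → container 1  [load 1550/1550]
4 containers opened.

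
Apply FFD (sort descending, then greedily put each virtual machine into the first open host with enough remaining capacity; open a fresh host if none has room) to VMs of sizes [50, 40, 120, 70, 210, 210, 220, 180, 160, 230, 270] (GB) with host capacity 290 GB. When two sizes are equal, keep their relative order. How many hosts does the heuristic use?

Sorted descending: 270, 230, 220, 210, 210, 180, 160, 120, 70, 50, 40.
  270 → host 1 (new)  [load 270/290]
  230 → host 2 (new)  [load 230/290]
  220 → host 3 (new)  [load 220/290]
  210 → host 4 (new)  [load 210/290]
  210 → host 5 (new)  [load 210/290]
  180 → host 6 (new)  [load 180/290]
  160 → host 7 (new)  [load 160/290]
  120 → host 7  [load 280/290]
  70 → host 3  [load 290/290]
  50 → host 2  [load 280/290]
  40 → host 4  [load 250/290]
7 hosts opened.

7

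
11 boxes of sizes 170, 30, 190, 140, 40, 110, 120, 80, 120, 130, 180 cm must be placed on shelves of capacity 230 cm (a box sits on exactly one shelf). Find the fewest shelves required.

Total = 190 + 180 + 170 + 140 + 130 + 120 + 120 + 110 + 80 + 40 + 30 = 1310 cm.
Lower bound: ⌈1310/230⌉ = 6 shelves.
Also, 7 boxes each exceed 115 cm, and no two of those can share a shelf, so at least 7 shelves are needed.
A packing using 7 shelves:
  shelf 1: 190 + 40 = 230
  shelf 2: 180 + 30 = 210
  shelf 3: 170 = 170
  shelf 4: 140 + 80 = 220
  shelf 5: 130 = 130
  shelf 6: 120 + 110 = 230
  shelf 7: 120 = 120
This matches the lower bound, so 7 is optimal.

7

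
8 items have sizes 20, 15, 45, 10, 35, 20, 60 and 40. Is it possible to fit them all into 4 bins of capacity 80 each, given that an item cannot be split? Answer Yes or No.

A valid assignment using 4 bins:
  bin 1: 60 + 20 = 80
  bin 2: 45 + 35 = 80
  bin 3: 40 + 20 + 15 = 75
  bin 4: 10 = 10
Every load is within 80, so 4 bins suffice.

Yes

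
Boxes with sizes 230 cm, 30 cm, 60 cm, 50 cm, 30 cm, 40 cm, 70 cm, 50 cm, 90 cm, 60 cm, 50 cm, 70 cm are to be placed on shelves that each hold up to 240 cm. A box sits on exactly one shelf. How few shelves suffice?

4

Total = 230 + 90 + 70 + 70 + 60 + 60 + 50 + 50 + 50 + 40 + 30 + 30 = 830 cm.
Lower bound: ⌈830/240⌉ = 4 shelves.
A packing using 4 shelves:
  shelf 1: 230 = 230
  shelf 2: 90 + 70 + 70 = 230
  shelf 3: 60 + 60 + 50 + 50 = 220
  shelf 4: 50 + 40 + 30 + 30 = 150
This matches the lower bound, so 4 is optimal.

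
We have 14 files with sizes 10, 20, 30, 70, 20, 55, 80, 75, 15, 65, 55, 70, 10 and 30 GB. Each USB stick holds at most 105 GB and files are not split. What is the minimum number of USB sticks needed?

7

Total = 80 + 75 + 70 + 70 + 65 + 55 + 55 + 30 + 30 + 20 + 20 + 15 + 10 + 10 = 605 GB.
Lower bound: ⌈605/105⌉ = 6 USB sticks.
Also, 7 files each exceed 105/2 GB, and no two of those can share a USB stick, so at least 7 USB sticks are needed.
A packing using 7 USB sticks:
  USB stick 1: 80 + 20 = 100
  USB stick 2: 75 + 30 = 105
  USB stick 3: 70 + 30 = 100
  USB stick 4: 70 + 20 + 15 = 105
  USB stick 5: 65 + 10 + 10 = 85
  USB stick 6: 55 = 55
  USB stick 7: 55 = 55
This matches the lower bound, so 7 is optimal.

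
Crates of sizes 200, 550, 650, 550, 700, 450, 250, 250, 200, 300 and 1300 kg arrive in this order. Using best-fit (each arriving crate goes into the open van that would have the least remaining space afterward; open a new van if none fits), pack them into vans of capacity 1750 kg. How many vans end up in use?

  200 → van 1 (new)  [load 200/1750]
  550 → van 1  [load 750/1750]
  650 → van 1  [load 1400/1750]
  550 → van 2 (new)  [load 550/1750]
  700 → van 2  [load 1250/1750]
  450 → van 2  [load 1700/1750]
  250 → van 1  [load 1650/1750]
  250 → van 3 (new)  [load 250/1750]
  200 → van 3  [load 450/1750]
  300 → van 3  [load 750/1750]
  1300 → van 4 (new)  [load 1300/1750]
4 vans opened.

4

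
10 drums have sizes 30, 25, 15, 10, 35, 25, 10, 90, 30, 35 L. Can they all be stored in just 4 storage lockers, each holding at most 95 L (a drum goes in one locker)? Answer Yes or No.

Yes

A valid assignment using 4 storage lockers:
  locker 1: 90 = 90
  locker 2: 35 + 35 + 25 = 95
  locker 3: 30 + 30 + 25 + 10 = 95
  locker 4: 15 + 10 = 25
Every load is within 95 L, so 4 storage lockers suffice.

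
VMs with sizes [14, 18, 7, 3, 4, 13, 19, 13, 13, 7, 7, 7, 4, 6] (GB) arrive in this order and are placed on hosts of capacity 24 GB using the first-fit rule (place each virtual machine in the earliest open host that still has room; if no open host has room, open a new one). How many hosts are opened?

  14 → host 1 (new)  [load 14/24]
  18 → host 2 (new)  [load 18/24]
  7 → host 1  [load 21/24]
  3 → host 1  [load 24/24]
  4 → host 2  [load 22/24]
  13 → host 3 (new)  [load 13/24]
  19 → host 4 (new)  [load 19/24]
  13 → host 5 (new)  [load 13/24]
  13 → host 6 (new)  [load 13/24]
  7 → host 3  [load 20/24]
  7 → host 5  [load 20/24]
  7 → host 6  [load 20/24]
  4 → host 3  [load 24/24]
  6 → host 7 (new)  [load 6/24]
7 hosts opened.

7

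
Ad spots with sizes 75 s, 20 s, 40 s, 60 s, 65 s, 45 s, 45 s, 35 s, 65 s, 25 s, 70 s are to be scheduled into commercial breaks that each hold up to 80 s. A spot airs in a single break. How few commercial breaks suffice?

8

Total = 75 + 70 + 65 + 65 + 60 + 45 + 45 + 40 + 35 + 25 + 20 = 545 s.
Lower bound: ⌈545/80⌉ = 7 commercial breaks.
A packing using 8 commercial breaks:
  break 1: 75 = 75
  break 2: 70 = 70
  break 3: 65 = 65
  break 4: 65 = 65
  break 5: 60 + 20 = 80
  break 6: 45 + 35 = 80
  break 7: 45 + 25 = 70
  break 8: 40 = 40
No arrangement into 7 commercial breaks stays within capacity, so 8 is optimal.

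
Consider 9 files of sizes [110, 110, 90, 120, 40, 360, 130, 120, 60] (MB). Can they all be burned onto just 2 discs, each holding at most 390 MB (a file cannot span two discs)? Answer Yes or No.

Total = 1140 MB; ⌈1140/390⌉ = 3.
At least 3 discs are required, but only 2 are allowed.

No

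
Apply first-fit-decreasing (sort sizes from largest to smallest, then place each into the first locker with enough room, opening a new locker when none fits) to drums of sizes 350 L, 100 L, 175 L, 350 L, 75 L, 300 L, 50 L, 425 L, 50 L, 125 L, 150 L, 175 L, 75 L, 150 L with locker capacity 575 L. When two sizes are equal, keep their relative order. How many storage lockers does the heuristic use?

5

Sorted descending: 425, 350, 350, 300, 175, 175, 150, 150, 125, 100, 75, 75, 50, 50.
  425 → locker 1 (new)  [load 425/575]
  350 → locker 2 (new)  [load 350/575]
  350 → locker 3 (new)  [load 350/575]
  300 → locker 4 (new)  [load 300/575]
  175 → locker 2  [load 525/575]
  175 → locker 3  [load 525/575]
  150 → locker 1  [load 575/575]
  150 → locker 4  [load 450/575]
  125 → locker 4  [load 575/575]
  100 → locker 5 (new)  [load 100/575]
  75 → locker 5  [load 175/575]
  75 → locker 5  [load 250/575]
  50 → locker 2  [load 575/575]
  50 → locker 3  [load 575/575]
5 storage lockers opened.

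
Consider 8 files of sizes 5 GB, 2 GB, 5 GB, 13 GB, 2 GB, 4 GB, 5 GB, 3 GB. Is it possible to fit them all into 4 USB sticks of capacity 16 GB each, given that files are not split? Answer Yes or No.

Yes

A valid assignment using 3 USB sticks:
  USB stick 1: 13 + 3 = 16
  USB stick 2: 5 + 5 + 5 = 15
  USB stick 3: 4 + 2 + 2 = 8
That uses only 3 ≤ 4, so 4 USB sticks are enough.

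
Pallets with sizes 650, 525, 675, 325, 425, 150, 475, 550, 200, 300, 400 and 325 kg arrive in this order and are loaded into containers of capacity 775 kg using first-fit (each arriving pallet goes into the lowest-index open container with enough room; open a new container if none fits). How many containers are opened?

  650 → container 1 (new)  [load 650/775]
  525 → container 2 (new)  [load 525/775]
  675 → container 3 (new)  [load 675/775]
  325 → container 4 (new)  [load 325/775]
  425 → container 4  [load 750/775]
  150 → container 2  [load 675/775]
  475 → container 5 (new)  [load 475/775]
  550 → container 6 (new)  [load 550/775]
  200 → container 5  [load 675/775]
  300 → container 7 (new)  [load 300/775]
  400 → container 7  [load 700/775]
  325 → container 8 (new)  [load 325/775]
8 containers opened.

8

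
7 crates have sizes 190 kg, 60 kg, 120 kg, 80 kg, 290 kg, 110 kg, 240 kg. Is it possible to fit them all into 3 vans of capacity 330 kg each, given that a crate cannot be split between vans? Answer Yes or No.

No

Total = 1090 kg; ⌈1090/330⌉ = 4.
At least 4 vans are required, but only 3 are allowed.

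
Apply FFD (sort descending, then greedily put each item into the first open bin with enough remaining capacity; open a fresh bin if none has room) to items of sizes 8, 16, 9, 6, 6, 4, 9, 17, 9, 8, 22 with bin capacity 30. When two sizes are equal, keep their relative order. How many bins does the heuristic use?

Sorted descending: 22, 17, 16, 9, 9, 9, 8, 8, 6, 6, 4.
  22 → bin 1 (new)  [load 22/30]
  17 → bin 2 (new)  [load 17/30]
  16 → bin 3 (new)  [load 16/30]
  9 → bin 2  [load 26/30]
  9 → bin 3  [load 25/30]
  9 → bin 4 (new)  [load 9/30]
  8 → bin 1  [load 30/30]
  8 → bin 4  [load 17/30]
  6 → bin 4  [load 23/30]
  6 → bin 4  [load 29/30]
  4 → bin 2  [load 30/30]
4 bins opened.

4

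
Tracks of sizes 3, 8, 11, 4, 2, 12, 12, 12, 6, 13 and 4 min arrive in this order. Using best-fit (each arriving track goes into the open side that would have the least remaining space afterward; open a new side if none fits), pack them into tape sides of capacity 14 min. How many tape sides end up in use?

  3 → side 1 (new)  [load 3/14]
  8 → side 1  [load 11/14]
  11 → side 2 (new)  [load 11/14]
  4 → side 3 (new)  [load 4/14]
  2 → side 1  [load 13/14]
  12 → side 4 (new)  [load 12/14]
  12 → side 5 (new)  [load 12/14]
  12 → side 6 (new)  [load 12/14]
  6 → side 3  [load 10/14]
  13 → side 7 (new)  [load 13/14]
  4 → side 3  [load 14/14]
7 tape sides opened.

7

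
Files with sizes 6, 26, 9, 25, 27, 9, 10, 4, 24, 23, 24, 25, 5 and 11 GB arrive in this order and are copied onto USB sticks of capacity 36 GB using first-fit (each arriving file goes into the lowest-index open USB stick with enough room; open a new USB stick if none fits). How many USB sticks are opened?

  6 → USB stick 1 (new)  [load 6/36]
  26 → USB stick 1  [load 32/36]
  9 → USB stick 2 (new)  [load 9/36]
  25 → USB stick 2  [load 34/36]
  27 → USB stick 3 (new)  [load 27/36]
  9 → USB stick 3  [load 36/36]
  10 → USB stick 4 (new)  [load 10/36]
  4 → USB stick 1  [load 36/36]
  24 → USB stick 4  [load 34/36]
  23 → USB stick 5 (new)  [load 23/36]
  24 → USB stick 6 (new)  [load 24/36]
  25 → USB stick 7 (new)  [load 25/36]
  5 → USB stick 5  [load 28/36]
  11 → USB stick 6  [load 35/36]
7 USB sticks opened.

7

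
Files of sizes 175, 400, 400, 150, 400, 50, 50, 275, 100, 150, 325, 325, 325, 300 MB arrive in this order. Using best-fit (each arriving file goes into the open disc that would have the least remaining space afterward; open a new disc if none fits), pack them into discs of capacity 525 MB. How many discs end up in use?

9

  175 → disc 1 (new)  [load 175/525]
  400 → disc 2 (new)  [load 400/525]
  400 → disc 3 (new)  [load 400/525]
  150 → disc 1  [load 325/525]
  400 → disc 4 (new)  [load 400/525]
  50 → disc 2  [load 450/525]
  50 → disc 2  [load 500/525]
  275 → disc 5 (new)  [load 275/525]
  100 → disc 3  [load 500/525]
  150 → disc 1  [load 475/525]
  325 → disc 6 (new)  [load 325/525]
  325 → disc 7 (new)  [load 325/525]
  325 → disc 8 (new)  [load 325/525]
  300 → disc 9 (new)  [load 300/525]
9 discs opened.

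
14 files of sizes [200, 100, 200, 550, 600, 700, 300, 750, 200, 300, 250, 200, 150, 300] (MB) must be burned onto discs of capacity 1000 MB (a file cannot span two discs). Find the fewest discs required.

5

Total = 750 + 700 + 600 + 550 + 300 + 300 + 300 + 250 + 200 + 200 + 200 + 200 + 150 + 100 = 4800 MB.
Lower bound: ⌈4800/1000⌉ = 5 discs.
A packing using 5 discs:
  disc 1: 750 + 250 = 1000
  disc 2: 700 + 300 = 1000
  disc 3: 600 + 300 + 100 = 1000
  disc 4: 550 + 300 + 150 = 1000
  disc 5: 200 + 200 + 200 + 200 = 800
This matches the lower bound, so 5 is optimal.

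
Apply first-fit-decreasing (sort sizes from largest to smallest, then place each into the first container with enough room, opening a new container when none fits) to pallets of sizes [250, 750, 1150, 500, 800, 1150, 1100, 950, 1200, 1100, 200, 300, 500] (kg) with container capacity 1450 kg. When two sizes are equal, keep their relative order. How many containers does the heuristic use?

8

Sorted descending: 1200, 1150, 1150, 1100, 1100, 950, 800, 750, 500, 500, 300, 250, 200.
  1200 → container 1 (new)  [load 1200/1450]
  1150 → container 2 (new)  [load 1150/1450]
  1150 → container 3 (new)  [load 1150/1450]
  1100 → container 4 (new)  [load 1100/1450]
  1100 → container 5 (new)  [load 1100/1450]
  950 → container 6 (new)  [load 950/1450]
  800 → container 7 (new)  [load 800/1450]
  750 → container 8 (new)  [load 750/1450]
  500 → container 6  [load 1450/1450]
  500 → container 7  [load 1300/1450]
  300 → container 2  [load 1450/1450]
  250 → container 1  [load 1450/1450]
  200 → container 3  [load 1350/1450]
8 containers opened.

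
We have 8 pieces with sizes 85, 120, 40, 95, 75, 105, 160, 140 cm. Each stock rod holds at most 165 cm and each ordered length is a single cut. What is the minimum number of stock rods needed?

Total = 160 + 140 + 120 + 105 + 95 + 85 + 75 + 40 = 820 cm.
Lower bound: ⌈820/165⌉ = 5 stock rods.
Also, 6 pieces each exceed 165/2 cm, and no two of those can share a stock rod, so at least 6 stock rods are needed.
A packing using 6 stock rods:
  stock rod 1: 160 = 160
  stock rod 2: 140 = 140
  stock rod 3: 120 + 40 = 160
  stock rod 4: 105 = 105
  stock rod 5: 95 = 95
  stock rod 6: 85 + 75 = 160
This matches the lower bound, so 6 is optimal.

6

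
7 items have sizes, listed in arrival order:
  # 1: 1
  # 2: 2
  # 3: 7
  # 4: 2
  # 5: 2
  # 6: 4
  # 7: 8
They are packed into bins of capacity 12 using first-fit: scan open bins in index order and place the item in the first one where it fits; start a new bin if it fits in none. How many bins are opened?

  1 → bin 1 (new)  [load 1/12]
  2 → bin 1  [load 3/12]
  7 → bin 1  [load 10/12]
  2 → bin 1  [load 12/12]
  2 → bin 2 (new)  [load 2/12]
  4 → bin 2  [load 6/12]
  8 → bin 3 (new)  [load 8/12]
3 bins opened.

3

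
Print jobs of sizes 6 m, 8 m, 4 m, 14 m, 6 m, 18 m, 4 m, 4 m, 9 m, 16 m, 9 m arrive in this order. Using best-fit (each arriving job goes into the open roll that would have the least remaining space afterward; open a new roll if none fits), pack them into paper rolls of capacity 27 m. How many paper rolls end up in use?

4

  6 → roll 1 (new)  [load 6/27]
  8 → roll 1  [load 14/27]
  4 → roll 1  [load 18/27]
  14 → roll 2 (new)  [load 14/27]
  6 → roll 1  [load 24/27]
  18 → roll 3 (new)  [load 18/27]
  4 → roll 3  [load 22/27]
  4 → roll 3  [load 26/27]
  9 → roll 2  [load 23/27]
  16 → roll 4 (new)  [load 16/27]
  9 → roll 4  [load 25/27]
4 paper rolls opened.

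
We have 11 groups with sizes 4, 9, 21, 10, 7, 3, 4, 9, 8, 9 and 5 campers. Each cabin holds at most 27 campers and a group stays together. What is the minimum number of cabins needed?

4

Total = 21 + 10 + 9 + 9 + 9 + 8 + 7 + 5 + 4 + 4 + 3 = 89 campers.
Lower bound: ⌈89/27⌉ = 4 cabins.
A packing using 4 cabins:
  cabin 1: 21 + 5 = 26
  cabin 2: 10 + 9 + 8 = 27
  cabin 3: 9 + 9 + 7 = 25
  cabin 4: 4 + 4 + 3 = 11
This matches the lower bound, so 4 is optimal.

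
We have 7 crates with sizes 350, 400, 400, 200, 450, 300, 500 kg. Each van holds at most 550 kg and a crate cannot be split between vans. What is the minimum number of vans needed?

Total = 500 + 450 + 400 + 400 + 350 + 300 + 200 = 2600 kg.
Lower bound: ⌈2600/550⌉ = 5 vans.
Also, 6 crates each exceed 275 kg, and no two of those can share a van, so at least 6 vans are needed.
A packing using 6 vans:
  van 1: 500 = 500
  van 2: 450 = 450
  van 3: 400 = 400
  van 4: 400 = 400
  van 5: 350 + 200 = 550
  van 6: 300 = 300
This matches the lower bound, so 6 is optimal.

6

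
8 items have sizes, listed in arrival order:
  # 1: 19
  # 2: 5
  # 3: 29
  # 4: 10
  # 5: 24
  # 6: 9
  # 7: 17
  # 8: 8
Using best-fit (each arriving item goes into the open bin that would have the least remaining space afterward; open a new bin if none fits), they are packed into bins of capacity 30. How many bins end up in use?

  19 → bin 1 (new)  [load 19/30]
  5 → bin 1  [load 24/30]
  29 → bin 2 (new)  [load 29/30]
  10 → bin 3 (new)  [load 10/30]
  24 → bin 4 (new)  [load 24/30]
  9 → bin 3  [load 19/30]
  17 → bin 5 (new)  [load 17/30]
  8 → bin 3  [load 27/30]
5 bins opened.

5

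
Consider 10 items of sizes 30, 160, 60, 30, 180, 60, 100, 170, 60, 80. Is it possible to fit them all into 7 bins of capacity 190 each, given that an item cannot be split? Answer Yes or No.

A valid assignment using 6 bins:
  bin 1: 180 = 180
  bin 2: 170 = 170
  bin 3: 160 + 30 = 190
  bin 4: 100 + 80 = 180
  bin 5: 60 + 60 + 60 = 180
  bin 6: 30 = 30
That uses only 6 ≤ 7, so 7 bins are enough.

Yes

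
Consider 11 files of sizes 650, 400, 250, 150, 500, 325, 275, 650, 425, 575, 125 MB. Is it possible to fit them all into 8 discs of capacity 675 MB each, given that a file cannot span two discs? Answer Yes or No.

Yes

A valid assignment using 7 discs:
  disc 1: 650 = 650
  disc 2: 650 = 650
  disc 3: 575 = 575
  disc 4: 500 + 150 = 650
  disc 5: 425 + 250 = 675
  disc 6: 400 + 275 = 675
  disc 7: 325 + 125 = 450
That uses only 7 ≤ 8, so 8 discs are enough.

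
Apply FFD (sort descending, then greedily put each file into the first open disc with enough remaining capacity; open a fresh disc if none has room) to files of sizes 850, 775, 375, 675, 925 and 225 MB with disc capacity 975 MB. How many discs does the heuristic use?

5

Sorted descending: 925, 850, 775, 675, 375, 225.
  925 → disc 1 (new)  [load 925/975]
  850 → disc 2 (new)  [load 850/975]
  775 → disc 3 (new)  [load 775/975]
  675 → disc 4 (new)  [load 675/975]
  375 → disc 5 (new)  [load 375/975]
  225 → disc 4  [load 900/975]
5 discs opened.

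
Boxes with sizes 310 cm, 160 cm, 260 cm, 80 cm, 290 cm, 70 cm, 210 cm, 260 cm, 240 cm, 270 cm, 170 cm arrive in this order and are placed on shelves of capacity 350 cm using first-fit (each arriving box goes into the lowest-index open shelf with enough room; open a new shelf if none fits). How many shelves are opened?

  310 → shelf 1 (new)  [load 310/350]
  160 → shelf 2 (new)  [load 160/350]
  260 → shelf 3 (new)  [load 260/350]
  80 → shelf 2  [load 240/350]
  290 → shelf 4 (new)  [load 290/350]
  70 → shelf 2  [load 310/350]
  210 → shelf 5 (new)  [load 210/350]
  260 → shelf 6 (new)  [load 260/350]
  240 → shelf 7 (new)  [load 240/350]
  270 → shelf 8 (new)  [load 270/350]
  170 → shelf 9 (new)  [load 170/350]
9 shelves opened.

9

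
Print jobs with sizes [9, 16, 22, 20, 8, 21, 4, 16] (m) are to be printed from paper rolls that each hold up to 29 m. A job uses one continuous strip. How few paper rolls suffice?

5

Total = 22 + 21 + 20 + 16 + 16 + 9 + 8 + 4 = 116 m.
Lower bound: ⌈116/29⌉ = 4 paper rolls.
Also, 5 print jobs each exceed 29/2 m, and no two of those can share a roll, so at least 5 paper rolls are needed.
A packing using 5 paper rolls:
  roll 1: 22 + 4 = 26
  roll 2: 21 + 8 = 29
  roll 3: 20 + 9 = 29
  roll 4: 16 = 16
  roll 5: 16 = 16
This matches the lower bound, so 5 is optimal.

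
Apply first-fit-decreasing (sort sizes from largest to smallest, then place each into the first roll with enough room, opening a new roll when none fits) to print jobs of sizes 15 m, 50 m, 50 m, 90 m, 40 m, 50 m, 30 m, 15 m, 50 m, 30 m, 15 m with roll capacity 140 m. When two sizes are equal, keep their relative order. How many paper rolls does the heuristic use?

Sorted descending: 90, 50, 50, 50, 50, 40, 30, 30, 15, 15, 15.
  90 → roll 1 (new)  [load 90/140]
  50 → roll 1  [load 140/140]
  50 → roll 2 (new)  [load 50/140]
  50 → roll 2  [load 100/140]
  50 → roll 3 (new)  [load 50/140]
  40 → roll 2  [load 140/140]
  30 → roll 3  [load 80/140]
  30 → roll 3  [load 110/140]
  15 → roll 3  [load 125/140]
  15 → roll 3  [load 140/140]
  15 → roll 4 (new)  [load 15/140]
4 paper rolls opened.

4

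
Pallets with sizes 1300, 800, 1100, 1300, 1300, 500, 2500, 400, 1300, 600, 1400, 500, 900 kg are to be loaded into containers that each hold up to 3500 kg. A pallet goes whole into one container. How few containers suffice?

Total = 2500 + 1400 + 1300 + 1300 + 1300 + 1300 + 1100 + 900 + 800 + 600 + 500 + 500 + 400 = 13900 kg.
Lower bound: ⌈13900/3500⌉ = 4 containers.
A packing using 4 containers:
  container 1: 2500 + 900 = 3400
  container 2: 1400 + 1300 + 800 = 3500
  container 3: 1300 + 1300 + 500 + 400 = 3500
  container 4: 1300 + 1100 + 600 + 500 = 3500
This matches the lower bound, so 4 is optimal.

4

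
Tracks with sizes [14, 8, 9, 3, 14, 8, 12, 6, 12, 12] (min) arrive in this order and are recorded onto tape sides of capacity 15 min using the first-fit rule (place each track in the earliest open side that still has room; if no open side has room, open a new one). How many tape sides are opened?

8

  14 → side 1 (new)  [load 14/15]
  8 → side 2 (new)  [load 8/15]
  9 → side 3 (new)  [load 9/15]
  3 → side 2  [load 11/15]
  14 → side 4 (new)  [load 14/15]
  8 → side 5 (new)  [load 8/15]
  12 → side 6 (new)  [load 12/15]
  6 → side 3  [load 15/15]
  12 → side 7 (new)  [load 12/15]
  12 → side 8 (new)  [load 12/15]
8 tape sides opened.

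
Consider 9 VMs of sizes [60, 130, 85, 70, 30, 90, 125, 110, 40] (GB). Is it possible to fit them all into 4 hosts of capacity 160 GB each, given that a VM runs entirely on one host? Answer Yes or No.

No

Total = 740 GB; ⌈740/160⌉ = 5.
At least 5 hosts are required, but only 4 are allowed.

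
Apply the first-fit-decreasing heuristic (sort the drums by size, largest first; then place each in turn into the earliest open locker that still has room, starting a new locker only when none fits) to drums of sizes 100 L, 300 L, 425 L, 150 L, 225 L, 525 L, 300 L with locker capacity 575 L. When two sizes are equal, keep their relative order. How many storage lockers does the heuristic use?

4

Sorted descending: 525, 425, 300, 300, 225, 150, 100.
  525 → locker 1 (new)  [load 525/575]
  425 → locker 2 (new)  [load 425/575]
  300 → locker 3 (new)  [load 300/575]
  300 → locker 4 (new)  [load 300/575]
  225 → locker 3  [load 525/575]
  150 → locker 2  [load 575/575]
  100 → locker 4  [load 400/575]
4 storage lockers opened.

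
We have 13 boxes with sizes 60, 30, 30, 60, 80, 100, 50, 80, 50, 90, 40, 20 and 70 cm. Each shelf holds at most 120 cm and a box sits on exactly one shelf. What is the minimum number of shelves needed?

Total = 100 + 90 + 80 + 80 + 70 + 60 + 60 + 50 + 50 + 40 + 30 + 30 + 20 = 760 cm.
Lower bound: ⌈760/120⌉ = 7 shelves.
A packing using 7 shelves:
  shelf 1: 100 + 20 = 120
  shelf 2: 90 + 30 = 120
  shelf 3: 80 + 40 = 120
  shelf 4: 80 + 30 = 110
  shelf 5: 70 + 50 = 120
  shelf 6: 60 + 60 = 120
  shelf 7: 50 = 50
This matches the lower bound, so 7 is optimal.

7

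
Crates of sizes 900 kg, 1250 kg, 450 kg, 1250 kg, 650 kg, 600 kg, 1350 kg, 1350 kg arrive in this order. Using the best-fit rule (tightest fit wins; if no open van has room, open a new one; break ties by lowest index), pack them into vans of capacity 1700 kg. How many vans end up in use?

  900 → van 1 (new)  [load 900/1700]
  1250 → van 2 (new)  [load 1250/1700]
  450 → van 2  [load 1700/1700]
  1250 → van 3 (new)  [load 1250/1700]
  650 → van 1  [load 1550/1700]
  600 → van 4 (new)  [load 600/1700]
  1350 → van 5 (new)  [load 1350/1700]
  1350 → van 6 (new)  [load 1350/1700]
6 vans opened.

6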